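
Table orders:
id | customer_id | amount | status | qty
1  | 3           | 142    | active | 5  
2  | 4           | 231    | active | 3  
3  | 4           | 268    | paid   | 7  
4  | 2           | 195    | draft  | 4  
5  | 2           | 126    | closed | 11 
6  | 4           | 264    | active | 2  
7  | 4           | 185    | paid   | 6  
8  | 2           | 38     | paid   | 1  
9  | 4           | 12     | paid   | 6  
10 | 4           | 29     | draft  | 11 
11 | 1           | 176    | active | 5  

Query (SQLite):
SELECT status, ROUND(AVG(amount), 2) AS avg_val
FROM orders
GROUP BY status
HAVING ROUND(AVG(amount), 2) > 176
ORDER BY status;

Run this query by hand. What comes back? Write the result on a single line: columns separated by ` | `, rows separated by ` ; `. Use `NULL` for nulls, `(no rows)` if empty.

active | 203.25

Partition orders by status; compute ROUND(AVG(amount), 2) within each group.
HAVING: keep groups where ROUND(AVG(amount), 2) > 176.
  active: ids {1, 2, 6, 11} → ROUND(AVG(amount), 2)=203.25
  closed: ids {5} → ROUND(AVG(amount), 2)=126
  draft: ids {4, 10} → ROUND(AVG(amount), 2)=112
  paid: ids {3, 7, 8, 9} → ROUND(AVG(amount), 2)=125.75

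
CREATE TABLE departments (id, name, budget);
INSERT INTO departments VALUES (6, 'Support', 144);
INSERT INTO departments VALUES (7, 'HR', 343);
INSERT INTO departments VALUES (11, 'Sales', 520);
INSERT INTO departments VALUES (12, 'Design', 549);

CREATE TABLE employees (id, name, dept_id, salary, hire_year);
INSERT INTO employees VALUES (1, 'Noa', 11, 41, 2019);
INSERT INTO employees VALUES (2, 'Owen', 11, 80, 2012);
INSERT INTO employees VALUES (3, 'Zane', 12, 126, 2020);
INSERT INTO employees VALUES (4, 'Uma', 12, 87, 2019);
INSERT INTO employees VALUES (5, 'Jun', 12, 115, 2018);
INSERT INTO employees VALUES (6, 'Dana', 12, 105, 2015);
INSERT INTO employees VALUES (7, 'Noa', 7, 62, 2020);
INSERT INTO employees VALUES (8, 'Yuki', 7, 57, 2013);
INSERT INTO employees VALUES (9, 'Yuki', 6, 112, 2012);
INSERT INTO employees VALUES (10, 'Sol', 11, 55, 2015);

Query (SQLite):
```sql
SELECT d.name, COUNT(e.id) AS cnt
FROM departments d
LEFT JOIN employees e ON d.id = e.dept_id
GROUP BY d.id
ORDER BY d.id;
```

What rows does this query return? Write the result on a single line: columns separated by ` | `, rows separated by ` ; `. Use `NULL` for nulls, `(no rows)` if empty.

Support | 1 ; HR | 2 ; Sales | 3 ; Design | 4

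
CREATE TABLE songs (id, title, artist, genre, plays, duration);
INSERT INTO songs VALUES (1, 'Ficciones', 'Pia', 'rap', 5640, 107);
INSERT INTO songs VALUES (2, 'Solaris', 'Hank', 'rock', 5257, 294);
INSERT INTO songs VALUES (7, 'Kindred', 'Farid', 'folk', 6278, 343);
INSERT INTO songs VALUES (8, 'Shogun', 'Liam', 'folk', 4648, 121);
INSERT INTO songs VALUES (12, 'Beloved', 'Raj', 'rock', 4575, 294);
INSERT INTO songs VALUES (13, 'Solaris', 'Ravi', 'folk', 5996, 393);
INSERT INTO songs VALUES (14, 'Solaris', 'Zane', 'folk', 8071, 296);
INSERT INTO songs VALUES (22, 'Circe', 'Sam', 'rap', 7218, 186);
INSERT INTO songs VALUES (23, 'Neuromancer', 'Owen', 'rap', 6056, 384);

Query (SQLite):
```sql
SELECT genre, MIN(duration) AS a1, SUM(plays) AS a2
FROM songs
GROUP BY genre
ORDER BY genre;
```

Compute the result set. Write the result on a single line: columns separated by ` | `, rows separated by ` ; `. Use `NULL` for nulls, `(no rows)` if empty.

folk | 121 | 24993 ; rap | 107 | 18914 ; rock | 294 | 9832

Group songs by genre.
Per group compute: MIN(duration), SUM(plays).
  folk: ids {7, 8, 13, 14} → MIN(duration)=121, SUM(plays)=24993
  rap: ids {1, 22, 23} → MIN(duration)=107, SUM(plays)=18914
  rock: ids {2, 12} → MIN(duration)=294, SUM(plays)=9832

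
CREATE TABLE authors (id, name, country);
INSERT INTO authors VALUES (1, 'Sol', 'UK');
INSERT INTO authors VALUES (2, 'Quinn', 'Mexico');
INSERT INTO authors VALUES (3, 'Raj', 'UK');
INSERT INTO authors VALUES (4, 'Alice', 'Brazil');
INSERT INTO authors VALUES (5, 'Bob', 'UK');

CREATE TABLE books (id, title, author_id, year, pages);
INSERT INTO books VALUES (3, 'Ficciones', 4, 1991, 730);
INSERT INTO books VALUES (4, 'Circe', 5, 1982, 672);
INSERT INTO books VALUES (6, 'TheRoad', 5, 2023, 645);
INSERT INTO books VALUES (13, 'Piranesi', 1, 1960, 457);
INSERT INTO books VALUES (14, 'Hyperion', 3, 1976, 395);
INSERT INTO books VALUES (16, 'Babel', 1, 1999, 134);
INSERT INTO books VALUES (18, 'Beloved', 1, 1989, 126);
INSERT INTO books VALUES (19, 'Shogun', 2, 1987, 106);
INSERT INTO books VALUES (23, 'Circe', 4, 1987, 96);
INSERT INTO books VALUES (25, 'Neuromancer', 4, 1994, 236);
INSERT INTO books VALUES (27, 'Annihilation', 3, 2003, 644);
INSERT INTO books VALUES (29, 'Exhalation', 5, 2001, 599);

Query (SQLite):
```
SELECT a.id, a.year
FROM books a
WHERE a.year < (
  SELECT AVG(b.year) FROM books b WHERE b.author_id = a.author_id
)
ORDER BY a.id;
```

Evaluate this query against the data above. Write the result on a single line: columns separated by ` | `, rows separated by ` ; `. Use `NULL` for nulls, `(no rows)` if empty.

4 | 1982 ; 13 | 1960 ; 14 | 1976 ; 23 | 1987 ; 29 | 2001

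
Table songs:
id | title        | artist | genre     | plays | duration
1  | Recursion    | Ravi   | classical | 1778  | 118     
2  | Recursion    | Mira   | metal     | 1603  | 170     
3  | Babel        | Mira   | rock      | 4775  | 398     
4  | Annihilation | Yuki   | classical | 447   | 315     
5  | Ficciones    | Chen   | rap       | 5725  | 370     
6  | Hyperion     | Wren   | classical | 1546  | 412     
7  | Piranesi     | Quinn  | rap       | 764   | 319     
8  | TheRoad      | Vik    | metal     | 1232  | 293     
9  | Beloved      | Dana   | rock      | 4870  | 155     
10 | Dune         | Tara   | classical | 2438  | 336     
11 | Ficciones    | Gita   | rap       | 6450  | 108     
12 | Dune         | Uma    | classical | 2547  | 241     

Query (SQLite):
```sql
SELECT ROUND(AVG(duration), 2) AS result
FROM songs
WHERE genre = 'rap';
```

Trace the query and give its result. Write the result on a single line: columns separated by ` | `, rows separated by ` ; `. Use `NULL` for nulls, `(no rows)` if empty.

Rows where genre='rap' → duration values: [370, 319, 108].
AVG = 797 / 3 (rounded to 2 dp).

265.67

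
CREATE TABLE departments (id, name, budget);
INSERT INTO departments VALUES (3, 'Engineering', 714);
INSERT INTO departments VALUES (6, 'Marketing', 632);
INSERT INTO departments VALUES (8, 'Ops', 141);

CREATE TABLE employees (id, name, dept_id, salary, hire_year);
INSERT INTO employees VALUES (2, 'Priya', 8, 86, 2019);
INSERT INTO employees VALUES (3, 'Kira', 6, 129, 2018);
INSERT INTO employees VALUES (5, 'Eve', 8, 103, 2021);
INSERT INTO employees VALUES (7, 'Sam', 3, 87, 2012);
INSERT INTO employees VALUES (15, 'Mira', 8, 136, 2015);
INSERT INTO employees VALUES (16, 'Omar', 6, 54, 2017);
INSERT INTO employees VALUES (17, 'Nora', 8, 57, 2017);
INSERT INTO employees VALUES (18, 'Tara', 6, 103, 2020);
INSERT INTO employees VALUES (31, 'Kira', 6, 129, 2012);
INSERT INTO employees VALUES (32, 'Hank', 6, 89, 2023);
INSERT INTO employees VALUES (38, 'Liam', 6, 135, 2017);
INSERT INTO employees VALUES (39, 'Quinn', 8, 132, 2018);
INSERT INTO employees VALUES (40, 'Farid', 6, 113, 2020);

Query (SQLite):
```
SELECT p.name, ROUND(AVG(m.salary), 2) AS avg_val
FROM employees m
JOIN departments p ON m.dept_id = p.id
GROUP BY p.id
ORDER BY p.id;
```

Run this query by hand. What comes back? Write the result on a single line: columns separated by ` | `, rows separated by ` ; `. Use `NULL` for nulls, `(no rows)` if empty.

Engineering | 87 ; Marketing | 107.43 ; Ops | 102.8

Join each employees row to its departments via dept_id.
Group joined rows by departments.id; compute ROUND(AVG(m.salary), 2) per group.
  3: ids {7} → ROUND(AVG(m.salary), 2)=87
  6: ids {3, 16, 18, 31, 32, 38, 40} → ROUND(AVG(m.salary), 2)=107.43
  8: ids {2, 5, 15, 17, 39} → ROUND(AVG(m.salary), 2)=102.8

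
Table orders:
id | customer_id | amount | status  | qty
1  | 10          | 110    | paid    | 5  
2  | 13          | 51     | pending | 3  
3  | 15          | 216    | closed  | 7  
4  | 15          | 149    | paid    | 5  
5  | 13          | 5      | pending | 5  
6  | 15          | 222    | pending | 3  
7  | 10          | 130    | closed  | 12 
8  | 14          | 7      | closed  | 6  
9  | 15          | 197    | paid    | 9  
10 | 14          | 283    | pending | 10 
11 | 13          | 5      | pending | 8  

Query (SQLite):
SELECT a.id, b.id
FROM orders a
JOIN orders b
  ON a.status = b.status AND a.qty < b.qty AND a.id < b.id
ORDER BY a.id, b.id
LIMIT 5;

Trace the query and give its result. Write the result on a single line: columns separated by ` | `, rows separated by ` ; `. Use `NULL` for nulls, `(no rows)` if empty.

1 | 9 ; 2 | 5 ; 2 | 10 ; 2 | 11 ; 3 | 7

Pairs (a,b) with same status, a.qty < b.qty, a.id < b.id.
status groups: closed:{3,7,8} paid:{1,4,9} pending:{2,5,6,10,11}
Ordered by (a.id, b.id); first 5.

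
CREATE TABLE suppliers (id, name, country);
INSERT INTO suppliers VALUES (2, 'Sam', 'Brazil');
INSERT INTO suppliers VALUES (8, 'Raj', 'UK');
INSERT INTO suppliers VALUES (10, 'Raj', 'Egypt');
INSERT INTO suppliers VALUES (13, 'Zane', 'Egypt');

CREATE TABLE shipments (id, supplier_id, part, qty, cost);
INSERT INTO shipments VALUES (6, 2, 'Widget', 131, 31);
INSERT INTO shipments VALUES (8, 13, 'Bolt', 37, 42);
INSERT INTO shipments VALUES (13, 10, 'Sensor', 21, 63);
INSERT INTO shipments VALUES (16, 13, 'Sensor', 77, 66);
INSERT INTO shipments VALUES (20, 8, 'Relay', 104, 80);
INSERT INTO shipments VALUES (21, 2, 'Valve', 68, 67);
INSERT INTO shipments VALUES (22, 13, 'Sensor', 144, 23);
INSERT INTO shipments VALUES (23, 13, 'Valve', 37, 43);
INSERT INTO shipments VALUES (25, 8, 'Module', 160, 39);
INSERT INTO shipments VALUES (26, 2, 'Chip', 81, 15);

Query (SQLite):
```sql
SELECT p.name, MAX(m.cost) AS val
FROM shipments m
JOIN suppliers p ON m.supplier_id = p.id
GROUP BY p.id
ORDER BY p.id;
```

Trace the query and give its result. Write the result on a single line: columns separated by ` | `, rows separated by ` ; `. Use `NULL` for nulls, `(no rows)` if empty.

Sam | 67 ; Raj | 80 ; Raj | 63 ; Zane | 66

Join each shipments row to its suppliers via supplier_id.
Group joined rows by suppliers.id; compute MAX(m.cost) per group.
  2: ids {6, 21, 26} → MAX(m.cost)=67
  8: ids {20, 25} → MAX(m.cost)=80
  10: ids {13} → MAX(m.cost)=63
  13: ids {8, 16, 22, 23} → MAX(m.cost)=66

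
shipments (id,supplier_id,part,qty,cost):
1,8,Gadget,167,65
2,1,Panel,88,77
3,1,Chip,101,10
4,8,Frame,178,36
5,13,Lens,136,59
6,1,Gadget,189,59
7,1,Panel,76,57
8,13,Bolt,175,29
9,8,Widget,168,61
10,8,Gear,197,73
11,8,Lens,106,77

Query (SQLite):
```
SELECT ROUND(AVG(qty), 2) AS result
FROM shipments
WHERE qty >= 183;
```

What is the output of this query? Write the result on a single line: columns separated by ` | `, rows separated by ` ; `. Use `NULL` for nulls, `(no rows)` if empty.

193

Rows where qty >= 183 → qty values: [189, 197].
AVG = 386 / 2 (rounded to 2 dp).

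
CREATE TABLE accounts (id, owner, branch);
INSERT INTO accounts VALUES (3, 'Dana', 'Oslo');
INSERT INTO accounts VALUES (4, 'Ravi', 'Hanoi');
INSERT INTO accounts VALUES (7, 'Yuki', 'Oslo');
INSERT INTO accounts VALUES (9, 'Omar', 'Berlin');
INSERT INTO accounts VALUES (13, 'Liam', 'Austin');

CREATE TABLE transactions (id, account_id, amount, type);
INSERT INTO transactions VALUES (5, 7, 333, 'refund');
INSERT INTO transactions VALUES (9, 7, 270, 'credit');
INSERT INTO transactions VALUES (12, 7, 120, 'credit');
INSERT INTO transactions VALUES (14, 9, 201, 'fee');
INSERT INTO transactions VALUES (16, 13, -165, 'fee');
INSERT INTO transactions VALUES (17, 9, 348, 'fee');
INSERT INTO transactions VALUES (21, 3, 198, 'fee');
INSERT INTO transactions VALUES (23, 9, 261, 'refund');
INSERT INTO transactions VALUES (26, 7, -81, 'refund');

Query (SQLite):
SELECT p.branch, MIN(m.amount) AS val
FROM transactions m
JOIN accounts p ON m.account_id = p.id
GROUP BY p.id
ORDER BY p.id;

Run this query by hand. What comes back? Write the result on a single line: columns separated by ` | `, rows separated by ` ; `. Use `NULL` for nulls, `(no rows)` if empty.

Oslo | 198 ; Oslo | -81 ; Berlin | 201 ; Austin | -165

Join each transactions row to its accounts via account_id.
Group joined rows by accounts.id; compute MIN(m.amount) per group.
  3: ids {21} → MIN(m.amount)=198
  7: ids {5, 9, 12, 26} → MIN(m.amount)=-81
  9: ids {14, 17, 23} → MIN(m.amount)=201
  13: ids {16} → MIN(m.amount)=-165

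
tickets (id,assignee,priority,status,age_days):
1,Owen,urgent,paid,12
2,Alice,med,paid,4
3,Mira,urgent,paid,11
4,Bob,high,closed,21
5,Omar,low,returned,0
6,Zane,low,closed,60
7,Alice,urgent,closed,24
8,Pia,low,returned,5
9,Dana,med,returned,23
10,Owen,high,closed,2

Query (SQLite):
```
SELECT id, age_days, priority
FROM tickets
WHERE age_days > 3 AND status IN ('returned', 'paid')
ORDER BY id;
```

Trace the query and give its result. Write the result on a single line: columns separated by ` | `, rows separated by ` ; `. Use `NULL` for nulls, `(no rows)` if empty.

age_days > 3: ids {1, 2, 3, 4, 6, 7, 8, 9}
status IN ('returned', 'paid'): ids {1, 2, 3, 5, 8, 9}
Combine with AND.

1 | 12 | urgent ; 2 | 4 | med ; 3 | 11 | urgent ; 8 | 5 | low ; 9 | 23 | med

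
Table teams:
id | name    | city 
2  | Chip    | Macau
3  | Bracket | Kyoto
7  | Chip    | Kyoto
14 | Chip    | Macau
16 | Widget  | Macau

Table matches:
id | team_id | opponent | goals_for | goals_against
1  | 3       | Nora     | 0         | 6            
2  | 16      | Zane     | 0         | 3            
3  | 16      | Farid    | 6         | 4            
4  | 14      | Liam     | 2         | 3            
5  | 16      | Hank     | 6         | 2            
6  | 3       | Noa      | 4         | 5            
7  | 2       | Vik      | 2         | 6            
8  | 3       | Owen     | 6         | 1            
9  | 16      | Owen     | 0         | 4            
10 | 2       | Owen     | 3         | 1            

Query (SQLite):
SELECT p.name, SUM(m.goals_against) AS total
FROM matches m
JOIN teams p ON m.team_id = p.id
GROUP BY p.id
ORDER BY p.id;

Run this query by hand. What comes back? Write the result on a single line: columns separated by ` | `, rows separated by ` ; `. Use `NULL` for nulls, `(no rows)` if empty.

Join each matches row to its teams via team_id.
Group joined rows by teams.id; compute SUM(m.goals_against) per group.
  2: ids {7, 10} → SUM(m.goals_against)=7
  3: ids {1, 6, 8} → SUM(m.goals_against)=12
  14: ids {4} → SUM(m.goals_against)=3
  16: ids {2, 3, 5, 9} → SUM(m.goals_against)=13

Chip | 7 ; Bracket | 12 ; Chip | 3 ; Widget | 13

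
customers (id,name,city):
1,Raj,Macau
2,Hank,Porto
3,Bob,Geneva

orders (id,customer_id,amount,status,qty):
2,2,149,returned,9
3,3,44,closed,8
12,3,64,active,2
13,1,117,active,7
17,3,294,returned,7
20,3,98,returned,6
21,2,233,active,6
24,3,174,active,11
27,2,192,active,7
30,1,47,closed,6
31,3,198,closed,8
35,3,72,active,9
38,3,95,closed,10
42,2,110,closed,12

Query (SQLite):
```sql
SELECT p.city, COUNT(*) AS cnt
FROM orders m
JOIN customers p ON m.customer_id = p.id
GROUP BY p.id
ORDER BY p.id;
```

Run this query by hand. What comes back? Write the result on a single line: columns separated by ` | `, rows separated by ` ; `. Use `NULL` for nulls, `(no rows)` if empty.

Join each orders row to its customers via customer_id.
Group joined rows by customers.id; compute COUNT(*) per group.
  1: ids {13, 30} → COUNT(*)=2
  2: ids {2, 21, 27, 42} → COUNT(*)=4
  3: ids {3, 12, 17, 20, 24, 31, 35, 38} → COUNT(*)=8

Macau | 2 ; Porto | 4 ; Geneva | 8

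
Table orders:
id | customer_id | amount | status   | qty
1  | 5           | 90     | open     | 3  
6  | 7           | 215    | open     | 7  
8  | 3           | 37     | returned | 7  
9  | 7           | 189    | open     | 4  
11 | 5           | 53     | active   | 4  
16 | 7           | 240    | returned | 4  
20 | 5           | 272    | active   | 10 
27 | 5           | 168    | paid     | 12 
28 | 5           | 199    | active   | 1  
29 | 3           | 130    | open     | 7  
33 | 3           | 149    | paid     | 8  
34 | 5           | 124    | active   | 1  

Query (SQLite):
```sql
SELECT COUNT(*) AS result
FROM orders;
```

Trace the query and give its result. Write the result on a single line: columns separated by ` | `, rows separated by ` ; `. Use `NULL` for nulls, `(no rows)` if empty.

12

All qty values: [3, 7, 7, 4, 4, 4, 10, 12, 1, 7, 8, 1].
COUNT(*) counts rows → 12.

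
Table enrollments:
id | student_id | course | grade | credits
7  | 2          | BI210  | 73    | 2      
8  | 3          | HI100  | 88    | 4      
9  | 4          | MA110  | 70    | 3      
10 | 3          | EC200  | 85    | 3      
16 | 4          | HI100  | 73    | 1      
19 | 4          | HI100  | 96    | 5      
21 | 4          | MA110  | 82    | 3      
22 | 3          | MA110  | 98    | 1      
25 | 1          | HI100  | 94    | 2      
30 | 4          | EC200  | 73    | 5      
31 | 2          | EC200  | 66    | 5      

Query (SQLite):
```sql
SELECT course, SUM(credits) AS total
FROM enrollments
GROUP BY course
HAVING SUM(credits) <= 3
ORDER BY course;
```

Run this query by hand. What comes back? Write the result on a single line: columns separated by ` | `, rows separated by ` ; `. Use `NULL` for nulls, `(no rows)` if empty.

BI210 | 2

Partition enrollments by course; compute SUM(credits) within each group.
HAVING: keep groups where SUM(credits) <= 3.
  BI210: ids {7} → SUM(credits)=2
  EC200: ids {10, 30, 31} → SUM(credits)=13
  HI100: ids {8, 16, 19, 25} → SUM(credits)=12
  MA110: ids {9, 21, 22} → SUM(credits)=7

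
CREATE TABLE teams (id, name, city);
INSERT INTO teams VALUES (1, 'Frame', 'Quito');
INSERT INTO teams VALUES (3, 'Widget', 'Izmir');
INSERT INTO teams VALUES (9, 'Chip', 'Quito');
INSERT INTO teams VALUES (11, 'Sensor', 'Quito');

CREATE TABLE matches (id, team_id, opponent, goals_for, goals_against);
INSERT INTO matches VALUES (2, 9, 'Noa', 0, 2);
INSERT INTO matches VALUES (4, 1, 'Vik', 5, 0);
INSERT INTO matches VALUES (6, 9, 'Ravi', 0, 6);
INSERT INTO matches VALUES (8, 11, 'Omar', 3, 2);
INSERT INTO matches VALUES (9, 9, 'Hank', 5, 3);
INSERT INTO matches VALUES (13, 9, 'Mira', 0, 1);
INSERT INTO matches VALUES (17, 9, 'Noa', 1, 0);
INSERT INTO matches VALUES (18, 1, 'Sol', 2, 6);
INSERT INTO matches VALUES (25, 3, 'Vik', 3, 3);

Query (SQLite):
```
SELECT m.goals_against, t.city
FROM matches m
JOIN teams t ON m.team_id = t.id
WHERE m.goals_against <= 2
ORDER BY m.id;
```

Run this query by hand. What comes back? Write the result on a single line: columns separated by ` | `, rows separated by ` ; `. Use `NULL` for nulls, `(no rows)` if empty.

Each matches row matches the teams row where team_id = teams.id.
Then keep rows with m.goals_against <= 2.

2 | Quito ; 0 | Quito ; 2 | Quito ; 1 | Quito ; 0 | Quito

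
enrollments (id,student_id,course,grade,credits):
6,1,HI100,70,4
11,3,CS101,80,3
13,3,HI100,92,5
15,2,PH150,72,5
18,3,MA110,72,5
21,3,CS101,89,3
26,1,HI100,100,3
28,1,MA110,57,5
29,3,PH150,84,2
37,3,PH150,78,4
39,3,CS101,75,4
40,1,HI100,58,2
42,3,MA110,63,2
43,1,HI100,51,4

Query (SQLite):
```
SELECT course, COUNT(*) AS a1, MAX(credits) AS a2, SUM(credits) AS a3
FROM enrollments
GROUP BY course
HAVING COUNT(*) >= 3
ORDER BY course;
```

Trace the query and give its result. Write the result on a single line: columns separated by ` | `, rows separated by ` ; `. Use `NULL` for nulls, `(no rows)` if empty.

Group enrollments by course.
Per group compute: COUNT(*), MAX(credits), SUM(credits).
HAVING: drop groups with fewer than 3 rows.
  CS101: ids {11, 21, 39} → COUNT(*)=3, MAX(credits)=4, SUM(credits)=10
  HI100: ids {6, 13, 26, 40, 43} → COUNT(*)=5, MAX(credits)=5, SUM(credits)=18
  MA110: ids {18, 28, 42} → COUNT(*)=3, MAX(credits)=5, SUM(credits)=12
  PH150: ids {15, 29, 37} → COUNT(*)=3, MAX(credits)=5, SUM(credits)=11

CS101 | 3 | 4 | 10 ; HI100 | 5 | 5 | 18 ; MA110 | 3 | 5 | 12 ; PH150 | 3 | 5 | 11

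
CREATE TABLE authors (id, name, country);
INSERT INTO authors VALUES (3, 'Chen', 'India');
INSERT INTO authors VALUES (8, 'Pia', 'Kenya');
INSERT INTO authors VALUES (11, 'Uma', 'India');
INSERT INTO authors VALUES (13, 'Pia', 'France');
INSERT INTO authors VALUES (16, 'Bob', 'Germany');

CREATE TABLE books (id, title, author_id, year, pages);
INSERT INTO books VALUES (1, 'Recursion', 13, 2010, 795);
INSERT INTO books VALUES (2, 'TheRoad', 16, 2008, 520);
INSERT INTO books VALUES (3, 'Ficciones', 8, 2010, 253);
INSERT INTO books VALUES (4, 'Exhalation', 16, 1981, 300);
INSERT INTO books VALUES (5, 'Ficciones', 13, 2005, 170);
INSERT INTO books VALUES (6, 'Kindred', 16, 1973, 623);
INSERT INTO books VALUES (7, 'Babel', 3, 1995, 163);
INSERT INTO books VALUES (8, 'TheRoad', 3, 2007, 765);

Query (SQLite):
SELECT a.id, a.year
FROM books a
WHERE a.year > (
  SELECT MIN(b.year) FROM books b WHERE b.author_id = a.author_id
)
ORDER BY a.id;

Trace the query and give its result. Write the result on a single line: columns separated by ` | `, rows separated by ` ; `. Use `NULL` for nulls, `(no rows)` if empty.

For each books row a, compute MIN(year) over rows sharing a.author_id.
Keep row a if a.year > that per-group MIN.
  author_id=3: MIN(year) = 1995
  author_id=8: MIN(year) = 2010
  author_id=13: MIN(year) = 2005
  author_id=16: MIN(year) = 1973

1 | 2010 ; 2 | 2008 ; 4 | 1981 ; 8 | 2007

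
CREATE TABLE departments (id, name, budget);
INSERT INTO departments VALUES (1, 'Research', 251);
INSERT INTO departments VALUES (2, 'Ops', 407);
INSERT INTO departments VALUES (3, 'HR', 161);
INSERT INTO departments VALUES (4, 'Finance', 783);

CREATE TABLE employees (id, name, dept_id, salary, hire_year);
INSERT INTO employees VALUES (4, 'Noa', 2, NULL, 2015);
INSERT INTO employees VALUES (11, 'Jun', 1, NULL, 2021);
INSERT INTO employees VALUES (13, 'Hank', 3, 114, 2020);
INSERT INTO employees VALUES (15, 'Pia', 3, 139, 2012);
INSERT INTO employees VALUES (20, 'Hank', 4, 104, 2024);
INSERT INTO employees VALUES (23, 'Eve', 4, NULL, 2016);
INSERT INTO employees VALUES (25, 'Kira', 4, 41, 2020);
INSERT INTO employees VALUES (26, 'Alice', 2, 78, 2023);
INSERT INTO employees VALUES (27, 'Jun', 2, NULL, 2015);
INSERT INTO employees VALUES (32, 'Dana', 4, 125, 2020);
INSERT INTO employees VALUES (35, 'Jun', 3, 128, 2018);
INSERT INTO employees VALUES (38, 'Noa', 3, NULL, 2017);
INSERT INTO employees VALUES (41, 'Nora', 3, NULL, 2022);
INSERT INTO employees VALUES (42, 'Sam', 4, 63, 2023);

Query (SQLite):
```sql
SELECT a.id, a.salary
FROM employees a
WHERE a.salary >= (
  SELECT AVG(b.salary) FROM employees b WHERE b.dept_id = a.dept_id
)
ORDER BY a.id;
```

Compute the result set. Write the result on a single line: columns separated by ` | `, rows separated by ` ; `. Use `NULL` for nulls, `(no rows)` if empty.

15 | 139 ; 20 | 104 ; 26 | 78 ; 32 | 125 ; 35 | 128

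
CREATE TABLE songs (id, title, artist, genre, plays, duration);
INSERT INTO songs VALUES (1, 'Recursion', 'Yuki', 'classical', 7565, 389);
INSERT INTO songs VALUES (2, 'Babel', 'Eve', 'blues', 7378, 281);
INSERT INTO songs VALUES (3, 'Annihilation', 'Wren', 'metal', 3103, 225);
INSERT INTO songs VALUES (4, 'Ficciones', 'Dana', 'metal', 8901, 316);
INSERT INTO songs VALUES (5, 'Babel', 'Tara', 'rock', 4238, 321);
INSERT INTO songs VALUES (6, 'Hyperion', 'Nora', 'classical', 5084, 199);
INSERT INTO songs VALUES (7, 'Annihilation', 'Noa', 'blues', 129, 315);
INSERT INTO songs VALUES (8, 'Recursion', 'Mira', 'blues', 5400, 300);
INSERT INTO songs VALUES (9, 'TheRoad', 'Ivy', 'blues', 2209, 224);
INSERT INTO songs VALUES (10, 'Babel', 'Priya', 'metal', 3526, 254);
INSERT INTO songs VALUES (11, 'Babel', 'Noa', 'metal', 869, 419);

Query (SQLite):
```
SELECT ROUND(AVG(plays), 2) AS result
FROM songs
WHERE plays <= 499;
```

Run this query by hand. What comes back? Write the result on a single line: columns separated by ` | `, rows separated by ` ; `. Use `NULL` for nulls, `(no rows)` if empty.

129

Rows where plays <= 499 → plays values: [129].
AVG = 129 / 1 (rounded to 2 dp).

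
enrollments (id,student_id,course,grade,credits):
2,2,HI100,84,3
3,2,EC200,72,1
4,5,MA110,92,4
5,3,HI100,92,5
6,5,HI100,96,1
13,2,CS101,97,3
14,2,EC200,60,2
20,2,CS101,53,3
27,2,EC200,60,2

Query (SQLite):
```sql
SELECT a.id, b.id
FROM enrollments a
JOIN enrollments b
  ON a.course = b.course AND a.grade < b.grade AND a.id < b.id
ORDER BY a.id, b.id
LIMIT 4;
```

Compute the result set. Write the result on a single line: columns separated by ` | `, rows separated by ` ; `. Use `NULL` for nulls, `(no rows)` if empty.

Pairs (a,b) with same course, a.grade < b.grade, a.id < b.id.
course groups: CS101:{13,20} EC200:{3,14,27} HI100:{2,5,6} MA110:{4}
Ordered by (a.id, b.id); first 4.

2 | 5 ; 2 | 6 ; 5 | 6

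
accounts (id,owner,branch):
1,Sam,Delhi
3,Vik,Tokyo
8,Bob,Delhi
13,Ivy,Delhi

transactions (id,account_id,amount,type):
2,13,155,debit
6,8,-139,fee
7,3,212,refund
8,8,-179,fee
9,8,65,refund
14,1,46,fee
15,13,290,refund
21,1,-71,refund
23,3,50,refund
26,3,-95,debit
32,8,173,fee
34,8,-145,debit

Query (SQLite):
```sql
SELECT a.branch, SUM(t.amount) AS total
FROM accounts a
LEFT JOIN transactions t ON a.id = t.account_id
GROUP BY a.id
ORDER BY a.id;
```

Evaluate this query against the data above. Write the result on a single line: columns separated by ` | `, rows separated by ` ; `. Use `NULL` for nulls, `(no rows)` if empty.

Delhi | -25 ; Tokyo | 167 ; Delhi | -225 ; Delhi | 445

LEFT JOIN keeps every accounts row; unmatched ones get NULL for transactions columns.
Group by accounts.id and compute SUM(t.amount). SUM over an all-NULL group is NULL.
  1: ids {14, 21} → SUM(t.amount)=-25
  3: ids {7, 23, 26} → SUM(t.amount)=167
  8: ids {6, 8, 9, 32, 34} → SUM(t.amount)=-225
  13: ids {2, 15} → SUM(t.amount)=445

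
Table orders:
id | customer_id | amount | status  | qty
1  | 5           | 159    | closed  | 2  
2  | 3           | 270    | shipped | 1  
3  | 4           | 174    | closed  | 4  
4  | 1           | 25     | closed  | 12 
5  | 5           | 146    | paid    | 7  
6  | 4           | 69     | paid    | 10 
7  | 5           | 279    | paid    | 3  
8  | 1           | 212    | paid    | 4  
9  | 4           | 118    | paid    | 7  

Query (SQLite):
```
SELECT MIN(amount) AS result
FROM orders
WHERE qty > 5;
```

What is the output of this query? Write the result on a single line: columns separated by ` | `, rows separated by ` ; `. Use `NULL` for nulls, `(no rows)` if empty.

Rows where qty > 5 → amount values: [25, 146, 69, 118].
MIN of non-NULL values = 25.

25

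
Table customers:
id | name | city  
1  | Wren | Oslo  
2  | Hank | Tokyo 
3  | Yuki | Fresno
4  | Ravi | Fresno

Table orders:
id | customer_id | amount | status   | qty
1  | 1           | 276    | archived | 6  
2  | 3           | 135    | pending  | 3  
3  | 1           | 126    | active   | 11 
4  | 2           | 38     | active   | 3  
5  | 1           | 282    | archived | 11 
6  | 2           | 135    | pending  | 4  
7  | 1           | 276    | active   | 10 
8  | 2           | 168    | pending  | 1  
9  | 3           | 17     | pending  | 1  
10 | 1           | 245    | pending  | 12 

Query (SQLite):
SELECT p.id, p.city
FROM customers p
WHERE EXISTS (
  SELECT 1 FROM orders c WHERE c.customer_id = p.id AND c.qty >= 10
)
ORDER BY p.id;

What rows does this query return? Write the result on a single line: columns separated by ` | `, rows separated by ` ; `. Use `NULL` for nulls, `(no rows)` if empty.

1 | Oslo

For each customers row, check whether any orders with matching customer_id has qty >= 10.
Keep rows where that is true.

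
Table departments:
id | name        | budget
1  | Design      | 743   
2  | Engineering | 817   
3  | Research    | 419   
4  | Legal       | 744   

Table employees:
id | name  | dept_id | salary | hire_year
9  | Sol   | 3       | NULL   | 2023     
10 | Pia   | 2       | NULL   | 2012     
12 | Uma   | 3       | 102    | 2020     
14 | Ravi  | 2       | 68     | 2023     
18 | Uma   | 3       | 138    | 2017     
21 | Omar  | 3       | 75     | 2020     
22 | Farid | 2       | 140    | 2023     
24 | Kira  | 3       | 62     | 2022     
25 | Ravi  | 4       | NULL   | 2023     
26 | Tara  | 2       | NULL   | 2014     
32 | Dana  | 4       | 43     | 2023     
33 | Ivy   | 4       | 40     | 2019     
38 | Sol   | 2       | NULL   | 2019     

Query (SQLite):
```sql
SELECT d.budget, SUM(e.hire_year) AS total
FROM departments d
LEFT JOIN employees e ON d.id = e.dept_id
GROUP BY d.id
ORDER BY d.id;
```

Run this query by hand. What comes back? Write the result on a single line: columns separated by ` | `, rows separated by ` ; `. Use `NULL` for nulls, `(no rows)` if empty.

LEFT JOIN keeps every departments row; unmatched ones get NULL for employees columns.
Group by departments.id and compute SUM(e.hire_year). SUM over an all-NULL group is NULL.
  1: ids {—} → SUM(e.hire_year)=NULL
  2: ids {10, 14, 22, 26, 38} → SUM(e.hire_year)=10091
  3: ids {9, 12, 18, 21, 24} → SUM(e.hire_year)=10102
  4: ids {25, 32, 33} → SUM(e.hire_year)=6065

743 | NULL ; 817 | 10091 ; 419 | 10102 ; 744 | 6065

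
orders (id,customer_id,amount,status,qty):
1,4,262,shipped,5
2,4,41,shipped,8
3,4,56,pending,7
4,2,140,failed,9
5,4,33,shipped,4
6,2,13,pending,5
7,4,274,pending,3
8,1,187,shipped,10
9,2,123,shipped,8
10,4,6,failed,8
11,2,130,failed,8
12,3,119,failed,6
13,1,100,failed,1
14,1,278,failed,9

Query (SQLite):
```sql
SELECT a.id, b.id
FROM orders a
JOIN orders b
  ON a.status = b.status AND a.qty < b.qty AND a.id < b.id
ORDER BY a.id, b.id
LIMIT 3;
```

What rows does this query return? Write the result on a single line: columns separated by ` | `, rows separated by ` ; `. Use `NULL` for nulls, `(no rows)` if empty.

Pairs (a,b) with same status, a.qty < b.qty, a.id < b.id.
status groups: failed:{4,10,11,12,13,14} pending:{3,6,7} shipped:{1,2,5,8,9}
Ordered by (a.id, b.id); first 3.

1 | 2 ; 1 | 8 ; 1 | 9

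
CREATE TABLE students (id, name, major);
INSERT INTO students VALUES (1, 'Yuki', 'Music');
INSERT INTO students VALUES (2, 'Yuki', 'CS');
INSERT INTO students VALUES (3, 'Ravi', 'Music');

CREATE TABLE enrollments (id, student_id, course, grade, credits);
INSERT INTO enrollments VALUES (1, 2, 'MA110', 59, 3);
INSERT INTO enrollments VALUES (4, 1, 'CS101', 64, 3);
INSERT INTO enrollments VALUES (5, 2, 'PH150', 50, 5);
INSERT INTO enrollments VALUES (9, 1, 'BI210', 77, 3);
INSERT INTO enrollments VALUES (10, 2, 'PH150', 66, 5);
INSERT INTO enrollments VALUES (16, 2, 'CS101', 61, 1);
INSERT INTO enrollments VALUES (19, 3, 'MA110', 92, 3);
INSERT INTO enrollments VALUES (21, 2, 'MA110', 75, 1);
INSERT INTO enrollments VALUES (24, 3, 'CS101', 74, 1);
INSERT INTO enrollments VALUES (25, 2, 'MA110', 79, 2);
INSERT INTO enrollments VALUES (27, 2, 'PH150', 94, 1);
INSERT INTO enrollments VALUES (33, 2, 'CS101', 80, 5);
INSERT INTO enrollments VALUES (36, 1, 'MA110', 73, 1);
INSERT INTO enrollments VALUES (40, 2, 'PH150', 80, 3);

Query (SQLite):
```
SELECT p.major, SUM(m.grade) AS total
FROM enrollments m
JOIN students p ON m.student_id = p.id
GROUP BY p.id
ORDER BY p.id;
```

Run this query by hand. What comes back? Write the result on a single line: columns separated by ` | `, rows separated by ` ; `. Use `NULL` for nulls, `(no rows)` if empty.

Music | 214 ; CS | 644 ; Music | 166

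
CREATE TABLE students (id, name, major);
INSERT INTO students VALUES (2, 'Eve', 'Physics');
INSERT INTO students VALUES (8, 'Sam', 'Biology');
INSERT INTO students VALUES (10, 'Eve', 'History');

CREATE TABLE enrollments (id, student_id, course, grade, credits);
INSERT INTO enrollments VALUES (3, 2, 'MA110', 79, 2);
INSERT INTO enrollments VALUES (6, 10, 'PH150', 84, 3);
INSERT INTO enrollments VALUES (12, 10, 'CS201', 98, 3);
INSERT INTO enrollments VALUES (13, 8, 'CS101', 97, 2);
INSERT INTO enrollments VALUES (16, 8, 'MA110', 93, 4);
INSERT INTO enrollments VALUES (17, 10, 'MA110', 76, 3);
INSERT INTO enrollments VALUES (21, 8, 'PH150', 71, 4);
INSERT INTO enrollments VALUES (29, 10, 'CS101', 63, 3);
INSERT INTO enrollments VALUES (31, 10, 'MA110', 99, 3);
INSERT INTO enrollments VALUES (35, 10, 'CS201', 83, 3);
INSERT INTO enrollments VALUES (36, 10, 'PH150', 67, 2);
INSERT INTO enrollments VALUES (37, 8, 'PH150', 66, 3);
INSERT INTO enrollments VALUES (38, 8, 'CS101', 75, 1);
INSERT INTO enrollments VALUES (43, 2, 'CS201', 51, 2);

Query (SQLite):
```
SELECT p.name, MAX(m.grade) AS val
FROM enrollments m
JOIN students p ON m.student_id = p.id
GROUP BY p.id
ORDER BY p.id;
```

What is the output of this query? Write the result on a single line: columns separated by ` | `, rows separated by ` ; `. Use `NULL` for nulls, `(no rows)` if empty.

Join each enrollments row to its students via student_id.
Group joined rows by students.id; compute MAX(m.grade) per group.
  2: ids {3, 43} → MAX(m.grade)=79
  8: ids {13, 16, 21, 37, 38} → MAX(m.grade)=97
  10: ids {6, 12, 17, 29, 31, 35, 36} → MAX(m.grade)=99

Eve | 79 ; Sam | 97 ; Eve | 99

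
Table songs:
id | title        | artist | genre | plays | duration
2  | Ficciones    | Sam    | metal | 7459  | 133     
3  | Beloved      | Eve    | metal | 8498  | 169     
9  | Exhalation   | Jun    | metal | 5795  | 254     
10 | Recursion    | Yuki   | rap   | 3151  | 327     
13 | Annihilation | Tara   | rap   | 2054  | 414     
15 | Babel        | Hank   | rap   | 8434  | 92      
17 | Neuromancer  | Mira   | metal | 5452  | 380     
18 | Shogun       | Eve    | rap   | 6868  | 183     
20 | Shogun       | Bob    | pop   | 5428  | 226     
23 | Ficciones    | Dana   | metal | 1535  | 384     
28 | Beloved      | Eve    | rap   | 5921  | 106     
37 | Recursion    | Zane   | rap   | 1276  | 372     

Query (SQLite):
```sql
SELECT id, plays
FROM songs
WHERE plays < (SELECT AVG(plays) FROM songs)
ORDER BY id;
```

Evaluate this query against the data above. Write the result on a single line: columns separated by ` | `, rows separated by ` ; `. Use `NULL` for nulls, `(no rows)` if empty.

Scalar subquery: AVG(plays) over all songs rows = 5155.916667 (≈; comparison uses full precision).
Keep rows where plays < that value.

10 | 3151 ; 13 | 2054 ; 23 | 1535 ; 37 | 1276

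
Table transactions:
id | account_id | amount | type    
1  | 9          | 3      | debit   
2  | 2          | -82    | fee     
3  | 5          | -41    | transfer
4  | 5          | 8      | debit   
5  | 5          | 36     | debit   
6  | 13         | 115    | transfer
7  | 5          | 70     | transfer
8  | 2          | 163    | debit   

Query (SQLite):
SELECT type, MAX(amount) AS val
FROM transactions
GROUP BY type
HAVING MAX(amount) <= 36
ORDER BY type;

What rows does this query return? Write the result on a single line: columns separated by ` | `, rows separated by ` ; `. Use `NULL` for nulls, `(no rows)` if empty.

Partition transactions by type; compute MAX(amount) within each group.
HAVING: keep groups where MAX(amount) <= 36.
  debit: ids {1, 4, 5, 8} → MAX(amount)=163
  fee: ids {2} → MAX(amount)=-82
  transfer: ids {3, 6, 7} → MAX(amount)=115

fee | -82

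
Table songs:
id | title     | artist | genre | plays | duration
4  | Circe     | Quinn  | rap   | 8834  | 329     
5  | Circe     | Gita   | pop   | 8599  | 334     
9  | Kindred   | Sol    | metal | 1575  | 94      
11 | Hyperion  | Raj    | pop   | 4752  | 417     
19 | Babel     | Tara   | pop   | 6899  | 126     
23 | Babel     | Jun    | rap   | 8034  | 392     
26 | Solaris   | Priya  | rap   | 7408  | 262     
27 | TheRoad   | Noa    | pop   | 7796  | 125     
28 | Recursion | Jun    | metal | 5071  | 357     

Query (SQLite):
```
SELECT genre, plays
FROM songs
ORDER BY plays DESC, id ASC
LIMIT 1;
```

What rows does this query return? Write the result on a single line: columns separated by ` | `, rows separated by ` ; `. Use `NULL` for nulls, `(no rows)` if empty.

rap | 8834

Sort by plays desc, tiebreak id asc: (8834, id=4), (8599, id=5), (8034, id=23), (7796, id=27) …. Take first 1.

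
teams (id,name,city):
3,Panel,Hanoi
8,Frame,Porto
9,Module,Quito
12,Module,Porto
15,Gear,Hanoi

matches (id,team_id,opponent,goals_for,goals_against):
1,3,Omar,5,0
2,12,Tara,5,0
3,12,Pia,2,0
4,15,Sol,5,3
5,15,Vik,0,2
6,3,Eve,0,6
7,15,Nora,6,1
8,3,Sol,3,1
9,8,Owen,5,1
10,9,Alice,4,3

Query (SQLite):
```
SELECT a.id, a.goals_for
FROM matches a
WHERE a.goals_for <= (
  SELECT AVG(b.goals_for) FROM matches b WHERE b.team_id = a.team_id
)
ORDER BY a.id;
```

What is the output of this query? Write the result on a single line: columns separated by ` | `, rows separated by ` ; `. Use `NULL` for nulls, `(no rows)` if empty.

3 | 2 ; 5 | 0 ; 6 | 0 ; 9 | 5 ; 10 | 4

For each matches row a, compute AVG(goals_for) over rows sharing a.team_id.
Keep row a if a.goals_for <= that per-group AVG.
  team_id=3: AVG(goals_for) = 2.666667
  team_id=8: AVG(goals_for) = 5.0
  team_id=9: AVG(goals_for) = 4.0
  team_id=12: AVG(goals_for) = 3.5
  team_id=15: AVG(goals_for) = 3.666667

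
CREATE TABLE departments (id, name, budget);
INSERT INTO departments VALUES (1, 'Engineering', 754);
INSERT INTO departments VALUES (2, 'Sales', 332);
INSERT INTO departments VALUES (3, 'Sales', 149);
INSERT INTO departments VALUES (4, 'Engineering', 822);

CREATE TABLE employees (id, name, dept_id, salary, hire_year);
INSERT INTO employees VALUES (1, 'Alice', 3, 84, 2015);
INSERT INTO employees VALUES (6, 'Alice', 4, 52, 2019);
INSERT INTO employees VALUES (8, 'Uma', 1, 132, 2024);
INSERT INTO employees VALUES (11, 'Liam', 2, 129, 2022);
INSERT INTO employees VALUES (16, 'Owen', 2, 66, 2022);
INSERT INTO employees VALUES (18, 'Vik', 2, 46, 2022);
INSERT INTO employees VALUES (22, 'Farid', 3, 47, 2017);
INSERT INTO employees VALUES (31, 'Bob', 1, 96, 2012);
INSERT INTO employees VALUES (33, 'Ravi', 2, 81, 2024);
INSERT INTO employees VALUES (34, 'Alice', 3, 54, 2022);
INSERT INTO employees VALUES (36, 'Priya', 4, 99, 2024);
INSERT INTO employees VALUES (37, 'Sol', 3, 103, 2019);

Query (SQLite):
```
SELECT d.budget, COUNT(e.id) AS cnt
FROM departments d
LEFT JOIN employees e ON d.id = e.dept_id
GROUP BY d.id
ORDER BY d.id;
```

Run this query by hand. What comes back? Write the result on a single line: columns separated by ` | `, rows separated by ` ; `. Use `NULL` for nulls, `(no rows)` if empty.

LEFT JOIN keeps every departments row; unmatched ones get NULL for employees columns.
Group by departments.id and compute COUNT(e.id). COUNT(col) of an all-NULL group is 0.
  1: ids {8, 31} → COUNT(e.id)=2
  2: ids {11, 16, 18, 33} → COUNT(e.id)=4
  3: ids {1, 22, 34, 37} → COUNT(e.id)=4
  4: ids {6, 36} → COUNT(e.id)=2

754 | 2 ; 332 | 4 ; 149 | 4 ; 822 | 2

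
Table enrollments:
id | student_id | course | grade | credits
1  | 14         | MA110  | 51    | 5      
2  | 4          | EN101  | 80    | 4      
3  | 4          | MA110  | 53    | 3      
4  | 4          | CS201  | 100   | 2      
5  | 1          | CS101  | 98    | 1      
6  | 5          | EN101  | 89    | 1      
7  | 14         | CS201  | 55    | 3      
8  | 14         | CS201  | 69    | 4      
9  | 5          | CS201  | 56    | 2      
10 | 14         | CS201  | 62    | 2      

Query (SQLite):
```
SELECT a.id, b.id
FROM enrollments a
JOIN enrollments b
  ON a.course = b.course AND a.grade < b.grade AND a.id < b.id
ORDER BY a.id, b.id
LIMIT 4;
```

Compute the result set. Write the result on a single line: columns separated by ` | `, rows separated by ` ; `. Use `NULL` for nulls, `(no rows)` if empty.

1 | 3 ; 2 | 6 ; 7 | 8 ; 7 | 9

Pairs (a,b) with same course, a.grade < b.grade, a.id < b.id.
course groups: CS101:{5} CS201:{4,7,8,9,10} EN101:{2,6} MA110:{1,3}
Ordered by (a.id, b.id); first 4.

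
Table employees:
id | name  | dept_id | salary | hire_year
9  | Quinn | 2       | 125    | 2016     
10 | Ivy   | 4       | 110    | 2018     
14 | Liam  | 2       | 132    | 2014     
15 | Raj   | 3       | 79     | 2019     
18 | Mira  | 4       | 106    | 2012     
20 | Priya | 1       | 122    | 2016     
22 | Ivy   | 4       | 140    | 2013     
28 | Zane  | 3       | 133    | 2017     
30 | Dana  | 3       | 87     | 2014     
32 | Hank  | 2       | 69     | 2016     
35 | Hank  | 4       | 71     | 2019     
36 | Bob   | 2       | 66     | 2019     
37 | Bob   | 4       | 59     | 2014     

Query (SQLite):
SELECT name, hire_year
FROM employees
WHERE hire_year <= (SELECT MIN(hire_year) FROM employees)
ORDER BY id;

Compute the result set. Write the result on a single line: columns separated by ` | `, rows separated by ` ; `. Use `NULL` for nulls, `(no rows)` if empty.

Mira | 2012

Scalar subquery: MIN(hire_year) over all employees rows = 2012.
Keep rows where hire_year <= that value.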